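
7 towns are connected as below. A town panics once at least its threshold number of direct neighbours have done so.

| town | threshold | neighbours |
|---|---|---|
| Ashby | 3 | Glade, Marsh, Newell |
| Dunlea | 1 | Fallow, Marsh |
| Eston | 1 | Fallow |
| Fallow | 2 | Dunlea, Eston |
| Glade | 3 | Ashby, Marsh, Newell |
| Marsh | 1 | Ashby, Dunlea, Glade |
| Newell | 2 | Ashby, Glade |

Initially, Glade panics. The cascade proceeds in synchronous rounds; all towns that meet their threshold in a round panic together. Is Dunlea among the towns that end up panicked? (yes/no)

yes

Round 1 — Glade panics (initial).
Round 2 — checking thresholds:
  Ashby: 1 of 3 neighbours < 3, not yet.
  Marsh: 1 of 3 neighbours ≥ 1, panics.
  Newell: 1 of 2 neighbours < 2, not yet.
Round 3 — checking thresholds:
  Ashby: 2 of 3 neighbours < 3, not yet.
  Dunlea: 1 of 2 neighbours ≥ 1, panics.
  Newell: 1 of 2 neighbours < 2, not yet.
Round 4 — no new panics; cascade stops.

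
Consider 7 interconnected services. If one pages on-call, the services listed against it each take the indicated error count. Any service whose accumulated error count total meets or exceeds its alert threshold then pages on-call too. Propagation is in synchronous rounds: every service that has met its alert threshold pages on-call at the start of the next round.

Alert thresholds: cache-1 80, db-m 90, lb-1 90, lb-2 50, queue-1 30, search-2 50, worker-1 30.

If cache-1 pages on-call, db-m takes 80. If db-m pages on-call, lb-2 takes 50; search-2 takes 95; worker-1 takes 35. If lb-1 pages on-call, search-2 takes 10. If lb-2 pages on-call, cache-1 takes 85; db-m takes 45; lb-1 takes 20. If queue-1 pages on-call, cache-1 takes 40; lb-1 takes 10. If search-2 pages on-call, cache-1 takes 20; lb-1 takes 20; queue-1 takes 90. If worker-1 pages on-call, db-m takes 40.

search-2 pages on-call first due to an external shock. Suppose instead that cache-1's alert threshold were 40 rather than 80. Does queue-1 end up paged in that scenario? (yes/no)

yes

With cache-1's alert threshold at 40:
Round 1 — search-2 pages on-call (initial).
  cache-1: +20 → 20 < 40
  lb-1: +20 → 20 < 90
  queue-1: +90 → 90 ≥ 30
Round 2 — queue-1 pages on-call.
  cache-1: +40 → 60 ≥ 40
  lb-1: +10 → 30 < 90
Round 3 — cache-1 pages on-call.
  db-m: +80 → 80 < 90
No further pages.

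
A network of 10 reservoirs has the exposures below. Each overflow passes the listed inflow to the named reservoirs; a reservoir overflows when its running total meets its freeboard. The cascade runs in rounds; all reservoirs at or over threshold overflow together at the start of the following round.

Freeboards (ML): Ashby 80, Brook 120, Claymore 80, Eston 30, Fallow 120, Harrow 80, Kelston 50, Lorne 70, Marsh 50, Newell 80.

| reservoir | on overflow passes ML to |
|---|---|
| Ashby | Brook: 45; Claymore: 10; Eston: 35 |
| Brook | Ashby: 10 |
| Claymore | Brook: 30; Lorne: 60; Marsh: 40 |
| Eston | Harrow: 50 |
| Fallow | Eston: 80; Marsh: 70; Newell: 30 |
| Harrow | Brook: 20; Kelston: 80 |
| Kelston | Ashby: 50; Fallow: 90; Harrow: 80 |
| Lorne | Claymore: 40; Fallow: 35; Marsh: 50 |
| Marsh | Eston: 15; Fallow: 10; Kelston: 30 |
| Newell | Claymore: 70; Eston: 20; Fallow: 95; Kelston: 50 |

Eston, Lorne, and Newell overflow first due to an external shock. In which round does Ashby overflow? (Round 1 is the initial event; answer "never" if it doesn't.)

never

Round 1 — Eston, Lorne, Newell overflow (initial).
  Claymore: +40+70 → 110 ≥ 80
  Fallow: +35+95 → 130 ≥ 120
  Harrow: +50 → 50 < 80
  Kelston: +50 → 50 ≥ 50
  Marsh: +50 → 50 ≥ 50
Round 2 — Claymore, Fallow, Kelston, Marsh overflow.
  Ashby: +50 → 50 < 80
  Brook: +30 → 30 < 120
  Harrow: +80 → 130 ≥ 80
Round 3 — Harrow overflows.
  Brook: +20 → 50 < 120
No further overflows.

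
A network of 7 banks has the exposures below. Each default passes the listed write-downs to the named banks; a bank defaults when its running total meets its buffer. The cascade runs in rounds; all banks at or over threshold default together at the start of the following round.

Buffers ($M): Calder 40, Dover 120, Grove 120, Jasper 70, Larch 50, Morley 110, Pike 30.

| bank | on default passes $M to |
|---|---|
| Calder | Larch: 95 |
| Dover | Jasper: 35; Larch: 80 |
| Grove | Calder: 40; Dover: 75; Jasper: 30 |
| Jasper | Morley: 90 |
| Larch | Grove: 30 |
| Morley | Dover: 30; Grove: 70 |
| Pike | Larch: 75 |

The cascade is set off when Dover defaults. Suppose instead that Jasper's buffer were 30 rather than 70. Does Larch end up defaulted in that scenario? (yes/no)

With Jasper's buffer at 30:
Round 1 — Dover defaults (initial).
  Jasper: +35 → 35 ≥ 30
  Larch: +80 → 80 ≥ 50
Round 2 — Jasper, Larch default.
  Grove: +30 → 30 < 120
  Morley: +90 → 90 < 110
No further defaults.

yes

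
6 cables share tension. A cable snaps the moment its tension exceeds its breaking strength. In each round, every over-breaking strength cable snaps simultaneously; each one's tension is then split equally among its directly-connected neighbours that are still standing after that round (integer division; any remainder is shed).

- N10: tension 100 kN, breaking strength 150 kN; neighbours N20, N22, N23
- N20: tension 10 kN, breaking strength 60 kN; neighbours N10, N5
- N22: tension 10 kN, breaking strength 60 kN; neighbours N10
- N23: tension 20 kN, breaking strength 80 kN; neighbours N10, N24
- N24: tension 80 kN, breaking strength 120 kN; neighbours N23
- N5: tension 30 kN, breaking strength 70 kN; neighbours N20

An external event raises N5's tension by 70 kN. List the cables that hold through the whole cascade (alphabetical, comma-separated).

Round 1 — N5 at 100 > 70. N5 snaps.
  N5 sheds 100 kN to N20: 100 each.
    N20: 10+100 = 110 > 60
Round 2 — N20 snaps.
  N20 sheds 110 kN to N10: 110 each.
    N10: 100+110 = 210 > 150
Round 3 — N10 snaps.
  N10 sheds 210 kN to N22, N23: 105 each.
    N22: 10+105 = 115 > 60
    N23: 20+105 = 125 > 80
Round 4 — N22, N23 snap.
  N22 sheds 115 kN: no online neighbours, lost.
  N23 sheds 125 kN to N24: 125 each.
    N24: 80+125 = 205 > 120
Round 5 — N24 snaps.
  N24 sheds 205 kN: no online neighbours, lost.
No further breaks.

none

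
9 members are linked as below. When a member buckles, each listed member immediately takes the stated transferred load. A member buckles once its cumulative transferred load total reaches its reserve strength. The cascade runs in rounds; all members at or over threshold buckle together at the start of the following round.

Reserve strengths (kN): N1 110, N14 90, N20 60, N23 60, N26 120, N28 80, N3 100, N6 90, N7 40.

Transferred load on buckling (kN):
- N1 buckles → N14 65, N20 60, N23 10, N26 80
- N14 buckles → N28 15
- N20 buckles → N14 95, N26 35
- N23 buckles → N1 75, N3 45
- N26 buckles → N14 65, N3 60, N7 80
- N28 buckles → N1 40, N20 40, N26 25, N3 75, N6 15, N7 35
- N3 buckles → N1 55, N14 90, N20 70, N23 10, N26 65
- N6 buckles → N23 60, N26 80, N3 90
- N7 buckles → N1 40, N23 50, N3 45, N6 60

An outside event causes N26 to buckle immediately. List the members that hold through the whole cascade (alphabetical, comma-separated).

Round 1 — N26 buckles (initial).
  N14: +65 → 65 < 90
  N3: +60 → 60 < 100
  N7: +80 → 80 ≥ 40
Round 2 — N7 buckles.
  N1: +40 → 40 < 110
  N23: +50 → 50 < 60
  N3: +45 → 105 ≥ 100
  N6: +60 → 60 < 90
Round 3 — N3 buckles.
  N1: +55 → 95 < 110
  N14: +90 → 155 ≥ 90
  N20: +70 → 70 ≥ 60
  N23: +10 → 60 ≥ 60
Round 4 — N14, N20, N23 buckle.
  N1: +75 → 170 ≥ 110
  N28: +15 → 15 < 80
Round 5 — N1 buckles.
No further bucklings.

N28, N6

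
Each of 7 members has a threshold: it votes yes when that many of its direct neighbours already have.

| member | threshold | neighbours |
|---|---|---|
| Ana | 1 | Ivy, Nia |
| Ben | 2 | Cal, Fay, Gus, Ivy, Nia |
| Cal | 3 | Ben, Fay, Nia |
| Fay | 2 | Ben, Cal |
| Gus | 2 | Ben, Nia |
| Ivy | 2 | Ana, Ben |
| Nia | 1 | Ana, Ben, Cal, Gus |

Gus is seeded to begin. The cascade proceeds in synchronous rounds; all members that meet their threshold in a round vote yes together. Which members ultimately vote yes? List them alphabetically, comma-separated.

Round 1 — Gus votes yes (initial).
Round 2 — checking thresholds:
  Ben: 1 of 5 neighbours < 2, not yet.
  Nia: 1 of 4 neighbours ≥ 1, votes yes.
Round 3 — checking thresholds:
  Ana: 1 of 2 neighbours ≥ 1, votes yes.
  Ben: 2 of 5 neighbours ≥ 2, votes yes.
  Cal: 1 of 3 neighbours < 3, not yet.
Round 4 — checking thresholds:
  Cal: 2 of 3 neighbours < 3, not yet.
  Fay: 1 of 2 neighbours < 2, not yet.
  Ivy: 2 of 2 neighbours ≥ 2, votes yes.
Round 5 — no new yes votes; cascade stops.

Ana, Ben, Gus, Ivy, Nia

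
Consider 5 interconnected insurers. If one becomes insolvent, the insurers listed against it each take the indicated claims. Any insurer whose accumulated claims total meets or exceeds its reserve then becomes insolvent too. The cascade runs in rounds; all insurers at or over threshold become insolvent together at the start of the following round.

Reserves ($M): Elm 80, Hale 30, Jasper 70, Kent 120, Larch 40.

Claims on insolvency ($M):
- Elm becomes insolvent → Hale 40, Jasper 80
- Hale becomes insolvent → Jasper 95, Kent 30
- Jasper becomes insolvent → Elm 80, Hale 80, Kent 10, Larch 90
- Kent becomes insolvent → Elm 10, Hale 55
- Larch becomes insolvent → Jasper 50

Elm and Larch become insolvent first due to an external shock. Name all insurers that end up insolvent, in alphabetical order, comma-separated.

Round 1 — Elm, Larch become insolvent (initial).
  Hale: +40 → 40 ≥ 30
  Jasper: +80+50 → 130 ≥ 70
Round 2 — Hale, Jasper become insolvent.
  Kent: +30+10 → 40 < 120
No further insolvencies.

Elm, Hale, Jasper, Larch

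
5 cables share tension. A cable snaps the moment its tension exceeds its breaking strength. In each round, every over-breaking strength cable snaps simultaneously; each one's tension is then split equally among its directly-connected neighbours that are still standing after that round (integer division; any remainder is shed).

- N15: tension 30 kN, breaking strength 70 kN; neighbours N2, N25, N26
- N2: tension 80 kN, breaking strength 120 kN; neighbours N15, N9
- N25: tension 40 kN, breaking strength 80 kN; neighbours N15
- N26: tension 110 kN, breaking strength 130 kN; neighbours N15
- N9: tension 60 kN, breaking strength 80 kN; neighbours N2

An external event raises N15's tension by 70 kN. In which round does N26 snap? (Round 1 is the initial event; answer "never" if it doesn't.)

2

Round 1 — N15 at 100 > 70. N15 snaps.
  N15 sheds 100 kN to N2, N25, N26: 33 each (1 lost).
    N2: 80+33 = 113 ≤ 120
    N25: 40+33 = 73 ≤ 80
    N26: 110+33 = 143 > 130
Round 2 — N26 snaps.
  N26 sheds 143 kN: no online neighbours, lost.
No further breaks.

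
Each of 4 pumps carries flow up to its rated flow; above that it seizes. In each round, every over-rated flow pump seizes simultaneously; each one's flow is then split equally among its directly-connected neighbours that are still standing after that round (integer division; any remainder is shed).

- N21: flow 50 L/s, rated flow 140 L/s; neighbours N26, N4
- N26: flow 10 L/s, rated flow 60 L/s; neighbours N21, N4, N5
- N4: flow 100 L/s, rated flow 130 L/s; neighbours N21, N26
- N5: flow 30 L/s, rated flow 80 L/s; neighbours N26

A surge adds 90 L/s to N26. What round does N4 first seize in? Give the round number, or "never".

Round 1 — N26 at 100 > 60. N26 seizes.
  N26 sheds 100 L/s to N21, N4, N5: 33 each (1 lost).
    N21: 50+33 = 83 ≤ 140
    N4: 100+33 = 133 > 130
    N5: 30+33 = 63 ≤ 80
Round 2 — N4 seizes.
  N4 sheds 133 L/s to N21: 133 each.
    N21: 83+133 = 216 > 140
Round 3 — N21 seizes.
  N21 sheds 216 L/s: no online neighbours, lost.
No further seizures.

2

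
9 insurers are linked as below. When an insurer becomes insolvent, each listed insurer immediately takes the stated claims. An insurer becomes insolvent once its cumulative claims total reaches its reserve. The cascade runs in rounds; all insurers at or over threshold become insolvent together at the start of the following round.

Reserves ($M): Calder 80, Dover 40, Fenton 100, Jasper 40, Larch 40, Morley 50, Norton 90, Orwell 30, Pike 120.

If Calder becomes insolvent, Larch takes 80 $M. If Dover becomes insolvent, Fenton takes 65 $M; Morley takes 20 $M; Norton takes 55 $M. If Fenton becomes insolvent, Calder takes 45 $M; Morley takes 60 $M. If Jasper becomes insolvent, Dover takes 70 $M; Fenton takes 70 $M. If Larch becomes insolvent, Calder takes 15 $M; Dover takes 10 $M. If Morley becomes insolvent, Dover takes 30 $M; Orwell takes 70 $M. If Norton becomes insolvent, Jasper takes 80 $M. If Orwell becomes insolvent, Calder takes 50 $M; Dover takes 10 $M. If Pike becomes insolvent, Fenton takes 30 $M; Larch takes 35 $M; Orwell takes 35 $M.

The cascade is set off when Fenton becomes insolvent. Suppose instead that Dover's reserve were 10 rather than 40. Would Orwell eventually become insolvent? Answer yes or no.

yes

With Dover's reserve at 10:
Round 1 — Fenton becomes insolvent (initial).
  Calder: +45 → 45 < 80
  Morley: +60 → 60 ≥ 50
Round 2 — Morley becomes insolvent.
  Dover: +30 → 30 ≥ 10
  Orwell: +70 → 70 ≥ 30
Round 3 — Dover, Orwell become insolvent.
  Calder: +50 → 95 ≥ 80
  Norton: +55 → 55 < 90
Round 4 — Calder becomes insolvent.
  Larch: +80 → 80 ≥ 40
Round 5 — Larch becomes insolvent.
No further insolvencies.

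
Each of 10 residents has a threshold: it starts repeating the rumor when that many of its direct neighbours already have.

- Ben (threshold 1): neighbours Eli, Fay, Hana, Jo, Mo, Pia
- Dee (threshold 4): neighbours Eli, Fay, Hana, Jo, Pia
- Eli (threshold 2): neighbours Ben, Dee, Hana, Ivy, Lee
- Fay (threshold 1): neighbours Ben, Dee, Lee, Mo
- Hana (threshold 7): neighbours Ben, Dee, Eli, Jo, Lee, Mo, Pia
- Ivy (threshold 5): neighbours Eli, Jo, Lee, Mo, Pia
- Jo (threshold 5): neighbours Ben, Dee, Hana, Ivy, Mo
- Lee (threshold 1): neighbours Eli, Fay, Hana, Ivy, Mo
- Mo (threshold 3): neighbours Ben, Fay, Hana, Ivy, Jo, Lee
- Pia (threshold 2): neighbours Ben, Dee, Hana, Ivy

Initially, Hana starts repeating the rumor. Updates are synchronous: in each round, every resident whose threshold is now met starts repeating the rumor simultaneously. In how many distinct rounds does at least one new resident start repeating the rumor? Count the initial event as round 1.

Round 1 — Hana starts repeating the rumor (initial).
Round 2 — checking thresholds:
  Ben: 1 of 6 neighbours ≥ 1, starts repeating the rumor.
  Dee: 1 of 5 neighbours < 4, holds.
  Eli: 1 of 5 neighbours < 2, holds.
  Jo: 1 of 5 neighbours < 5, holds.
  Lee: 1 of 5 neighbours ≥ 1, starts repeating the rumor.
  Mo: 1 of 6 neighbours < 3, holds.
  Pia: 1 of 4 neighbours < 2, holds.
Round 3 — checking thresholds:
  Dee: 1 of 5 neighbours < 4, holds.
  Eli: 3 of 5 neighbours ≥ 2, starts repeating the rumor.
  Fay: 2 of 4 neighbours ≥ 1, starts repeating the rumor.
  Ivy: 1 of 5 neighbours < 5, holds.
  Jo: 2 of 5 neighbours < 5, holds.
  Mo: 3 of 6 neighbours ≥ 3, starts repeating the rumor.
  Pia: 2 of 4 neighbours ≥ 2, starts repeating the rumor.
Round 4 — checking thresholds:
  Dee: 4 of 5 neighbours ≥ 4, starts repeating the rumor.
  Ivy: 4 of 5 neighbours < 5, holds.
  Jo: 3 of 5 neighbours < 5, holds.
Round 5 — no new spreads; cascade stops.

4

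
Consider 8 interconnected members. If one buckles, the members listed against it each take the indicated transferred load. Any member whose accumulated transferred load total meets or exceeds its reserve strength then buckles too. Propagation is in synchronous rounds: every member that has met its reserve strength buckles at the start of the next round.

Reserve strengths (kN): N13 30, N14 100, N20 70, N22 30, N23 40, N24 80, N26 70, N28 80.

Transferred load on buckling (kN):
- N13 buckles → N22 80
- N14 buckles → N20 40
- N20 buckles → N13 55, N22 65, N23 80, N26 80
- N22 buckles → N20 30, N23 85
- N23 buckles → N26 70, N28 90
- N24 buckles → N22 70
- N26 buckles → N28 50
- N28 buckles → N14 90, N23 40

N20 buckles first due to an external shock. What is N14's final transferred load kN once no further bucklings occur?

90

Round 1 — N20 buckles (initial).
  N13: +55 → 55 ≥ 30
  N22: +65 → 65 ≥ 30
  N23: +80 → 80 ≥ 40
  N26: +80 → 80 ≥ 70
Round 2 — N13, N22, N23, N26 buckle.
  N28: +90+50 → 140 ≥ 80
Round 3 — N28 buckles.
  N14: +90 → 90 < 100
No further bucklings.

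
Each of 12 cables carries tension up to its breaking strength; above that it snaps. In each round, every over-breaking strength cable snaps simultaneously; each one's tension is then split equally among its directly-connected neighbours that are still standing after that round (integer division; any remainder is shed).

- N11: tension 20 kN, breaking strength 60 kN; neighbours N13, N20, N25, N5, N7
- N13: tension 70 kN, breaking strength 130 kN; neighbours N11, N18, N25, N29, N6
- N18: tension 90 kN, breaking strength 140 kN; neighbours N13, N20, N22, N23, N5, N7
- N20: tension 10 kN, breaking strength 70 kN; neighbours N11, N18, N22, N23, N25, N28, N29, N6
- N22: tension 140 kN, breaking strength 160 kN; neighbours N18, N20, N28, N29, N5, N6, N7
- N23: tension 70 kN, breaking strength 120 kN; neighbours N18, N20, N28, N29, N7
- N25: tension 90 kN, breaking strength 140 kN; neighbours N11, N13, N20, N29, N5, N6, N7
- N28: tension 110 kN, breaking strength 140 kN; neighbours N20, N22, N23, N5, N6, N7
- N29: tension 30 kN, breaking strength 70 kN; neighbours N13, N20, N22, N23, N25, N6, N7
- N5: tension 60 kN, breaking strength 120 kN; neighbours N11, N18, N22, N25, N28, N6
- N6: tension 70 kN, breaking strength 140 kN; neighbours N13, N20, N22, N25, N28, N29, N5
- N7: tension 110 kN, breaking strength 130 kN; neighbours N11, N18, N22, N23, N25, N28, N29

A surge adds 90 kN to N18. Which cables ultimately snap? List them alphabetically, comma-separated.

Round 1 — N18 at 180 > 140. N18 snaps.
  N18 sheds 180 kN to N13, N20, N22, N23, N5, N7: 30 each.
    N13: 70+30 = 100 ≤ 130
    N20: 10+30 = 40 ≤ 70
    N22: 140+30 = 170 > 160
    N23: 70+30 = 100 ≤ 120
    N5: 60+30 = 90 ≤ 120
    N7: 110+30 = 140 > 130
Round 2 — N22, N7 snap.
  N22 sheds 170 kN to N20, N28, N29, N5, N6: 34 each.
    N20: 40+34 = 74 > 70
    N28: 110+34 = 144 > 140
    N29: 30+34 = 64 ≤ 70
    N5: 90+34 = 124 > 120
    N6: 70+34 = 104 ≤ 140
  N7 sheds 140 kN to N11, N23, N25, N28, N29: 28 each.
    N11: 20+28 = 48 ≤ 60
    N23: 100+28 = 128 > 120
    N25: 90+28 = 118 ≤ 140
    N28: 144+28 = 172 > 140
    N29: 64+28 = 92 > 70
Round 3 — N20, N23, N28, N29, N5 snap.
  N20 sheds 74 kN to N11, N25, N6: 24 each (2 lost).
    N11: 48+24 = 72 > 60
    N25: 118+24 = 142 > 140
    N6: 104+24 = 128 ≤ 140
  N23 sheds 128 kN: no online neighbours, lost.
  N28 sheds 172 kN to N6: 172 each.
    N6: 128+172 = 300 > 140
  N29 sheds 92 kN to N13, N25, N6: 30 each (2 lost).
    N13: 100+30 = 130 ≤ 130
    N25: 142+30 = 172 > 140
    N6: 300+30 = 330 > 140
  N5 sheds 124 kN to N11, N25, N6: 41 each (1 lost).
    N11: 72+41 = 113 > 60
    N25: 172+41 = 213 > 140
    N6: 330+41 = 371 > 140
Round 4 — N11, N25, N6 snap.
  N11 sheds 113 kN to N13: 113 each.
    N13: 130+113 = 243 > 130
  N25 sheds 213 kN to N13: 213 each.
    N13: 243+213 = 456 > 130
  N6 sheds 371 kN to N13: 371 each.
    N13: 456+371 = 827 > 130
Round 5 — N13 snaps.
  N13 sheds 827 kN: no online neighbours, lost.
No further breaks.

N11, N13, N18, N20, N22, N23, N25, N28, N29, N5, N6, N7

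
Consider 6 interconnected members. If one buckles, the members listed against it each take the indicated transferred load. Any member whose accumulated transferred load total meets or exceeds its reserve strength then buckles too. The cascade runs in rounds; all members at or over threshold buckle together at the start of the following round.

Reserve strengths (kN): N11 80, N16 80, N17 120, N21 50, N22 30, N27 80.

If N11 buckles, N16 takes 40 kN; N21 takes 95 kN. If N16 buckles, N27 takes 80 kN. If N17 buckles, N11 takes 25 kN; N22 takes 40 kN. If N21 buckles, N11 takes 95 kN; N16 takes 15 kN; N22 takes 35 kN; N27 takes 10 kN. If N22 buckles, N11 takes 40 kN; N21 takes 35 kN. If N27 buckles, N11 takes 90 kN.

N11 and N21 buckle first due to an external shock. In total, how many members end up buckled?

Round 1 — N11, N21 buckle (initial).
  N16: +40+15 → 55 < 80
  N22: +35 → 35 ≥ 30
  N27: +10 → 10 < 80
Round 2 — N22 buckles.
No further bucklings.

3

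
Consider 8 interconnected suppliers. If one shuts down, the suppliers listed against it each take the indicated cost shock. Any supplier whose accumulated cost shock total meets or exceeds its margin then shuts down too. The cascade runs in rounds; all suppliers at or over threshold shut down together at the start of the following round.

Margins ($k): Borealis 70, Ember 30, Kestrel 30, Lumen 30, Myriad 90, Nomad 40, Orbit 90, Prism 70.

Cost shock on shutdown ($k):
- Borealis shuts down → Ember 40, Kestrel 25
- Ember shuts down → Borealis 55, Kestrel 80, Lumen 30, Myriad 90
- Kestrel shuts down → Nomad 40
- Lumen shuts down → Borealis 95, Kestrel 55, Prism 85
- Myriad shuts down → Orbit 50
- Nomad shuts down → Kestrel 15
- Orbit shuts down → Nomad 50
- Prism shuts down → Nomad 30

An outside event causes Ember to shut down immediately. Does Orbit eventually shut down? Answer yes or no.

no

Round 1 — Ember shuts down (initial).
  Borealis: +55 → 55 < 70
  Kestrel: +80 → 80 ≥ 30
  Lumen: +30 → 30 ≥ 30
  Myriad: +90 → 90 ≥ 90
Round 2 — Kestrel, Lumen, Myriad shut down.
  Borealis: +95 → 150 ≥ 70
  Nomad: +40 → 40 ≥ 40
  Orbit: +50 → 50 < 90
  Prism: +85 → 85 ≥ 70
Round 3 — Borealis, Nomad, Prism shut down.
No further shutdowns.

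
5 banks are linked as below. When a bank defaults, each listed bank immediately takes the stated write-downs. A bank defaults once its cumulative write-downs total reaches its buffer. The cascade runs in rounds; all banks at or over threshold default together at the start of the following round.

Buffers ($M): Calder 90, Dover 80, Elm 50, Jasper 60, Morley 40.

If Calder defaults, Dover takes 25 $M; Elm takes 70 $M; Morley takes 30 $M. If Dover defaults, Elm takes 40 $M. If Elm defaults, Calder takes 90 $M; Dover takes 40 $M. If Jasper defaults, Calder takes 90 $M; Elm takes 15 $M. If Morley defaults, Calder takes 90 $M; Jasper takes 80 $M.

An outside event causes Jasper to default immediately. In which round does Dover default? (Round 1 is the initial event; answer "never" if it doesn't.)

never

Round 1 — Jasper defaults (initial).
  Calder: +90 → 90 ≥ 90
  Elm: +15 → 15 < 50
Round 2 — Calder defaults.
  Dover: +25 → 25 < 80
  Elm: +70 → 85 ≥ 50
  Morley: +30 → 30 < 40
Round 3 — Elm defaults.
  Dover: +40 → 65 < 80
No further defaults.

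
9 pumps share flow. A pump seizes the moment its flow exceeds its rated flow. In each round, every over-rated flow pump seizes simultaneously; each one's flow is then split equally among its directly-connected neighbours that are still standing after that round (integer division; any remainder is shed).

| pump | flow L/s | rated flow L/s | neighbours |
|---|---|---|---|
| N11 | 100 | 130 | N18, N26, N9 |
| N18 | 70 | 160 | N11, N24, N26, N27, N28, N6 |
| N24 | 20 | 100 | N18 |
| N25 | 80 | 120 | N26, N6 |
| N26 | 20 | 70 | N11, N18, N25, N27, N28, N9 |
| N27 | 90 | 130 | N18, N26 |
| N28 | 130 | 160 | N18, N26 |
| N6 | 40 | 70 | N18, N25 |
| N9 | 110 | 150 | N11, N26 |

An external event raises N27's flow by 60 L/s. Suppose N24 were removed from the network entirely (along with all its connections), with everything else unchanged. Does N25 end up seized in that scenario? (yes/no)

yes

With N24 removed:
Round 1 — N27 at 150 > 130. N27 seizes.
  N27 sheds 150 L/s to N18, N26: 75 each.
    N18: 70+75 = 145 ≤ 160
    N26: 20+75 = 95 > 70
Round 2 — N26 seizes.
  N26 sheds 95 L/s to N11, N18, N25, N28, N9: 19 each.
    N11: 100+19 = 119 ≤ 130
    N18: 145+19 = 164 > 160
    N25: 80+19 = 99 ≤ 120
    N28: 130+19 = 149 ≤ 160
    N9: 110+19 = 129 ≤ 150
Round 3 — N18 seizes.
  N18 sheds 164 L/s to N11, N28, N6: 54 each (2 lost).
    N11: 119+54 = 173 > 130
    N28: 149+54 = 203 > 160
    N6: 40+54 = 94 > 70
Round 4 — N11, N28, N6 seize.
  N11 sheds 173 L/s to N9: 173 each.
    N9: 129+173 = 302 > 150
  N28 sheds 203 L/s: no online neighbours, lost.
  N6 sheds 94 L/s to N25: 94 each.
    N25: 99+94 = 193 > 120
Round 5 — N25, N9 seize.
  N25 sheds 193 L/s: no online neighbours, lost.
  N9 sheds 302 L/s: no online neighbours, lost.
No further seizures.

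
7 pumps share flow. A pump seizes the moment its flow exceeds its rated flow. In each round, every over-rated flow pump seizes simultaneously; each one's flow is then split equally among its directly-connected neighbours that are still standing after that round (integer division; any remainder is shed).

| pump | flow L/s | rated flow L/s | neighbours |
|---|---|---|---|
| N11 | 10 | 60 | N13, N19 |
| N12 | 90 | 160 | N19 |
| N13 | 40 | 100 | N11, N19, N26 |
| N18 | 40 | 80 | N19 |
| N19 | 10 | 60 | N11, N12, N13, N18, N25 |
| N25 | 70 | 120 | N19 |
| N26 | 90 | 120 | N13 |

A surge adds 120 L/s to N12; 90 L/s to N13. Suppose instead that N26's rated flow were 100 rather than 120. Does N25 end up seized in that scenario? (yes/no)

With N26's rated flow at 100:
Round 1 — N12 at 210 > 160; N13 at 130 > 100. N12, N13 seize.
  N12 sheds 210 L/s to N19: 210 each.
    N19: 10+210 = 220 > 60
  N13 sheds 130 L/s to N11, N19, N26: 43 each (1 lost).
    N11: 10+43 = 53 ≤ 60
    N19: 220+43 = 263 > 60
    N26: 90+43 = 133 > 100
Round 2 — N19, N26 seize.
  N19 sheds 263 L/s to N11, N18, N25: 87 each (2 lost).
    N11: 53+87 = 140 > 60
    N18: 40+87 = 127 > 80
    N25: 70+87 = 157 > 120
  N26 sheds 133 L/s: no online neighbours, lost.
Round 3 — N11, N18, N25 seize.
  N11 sheds 140 L/s: no online neighbours, lost.
  N18 sheds 127 L/s: no online neighbours, lost.
  N25 sheds 157 L/s: no online neighbours, lost.
No further seizures.

yes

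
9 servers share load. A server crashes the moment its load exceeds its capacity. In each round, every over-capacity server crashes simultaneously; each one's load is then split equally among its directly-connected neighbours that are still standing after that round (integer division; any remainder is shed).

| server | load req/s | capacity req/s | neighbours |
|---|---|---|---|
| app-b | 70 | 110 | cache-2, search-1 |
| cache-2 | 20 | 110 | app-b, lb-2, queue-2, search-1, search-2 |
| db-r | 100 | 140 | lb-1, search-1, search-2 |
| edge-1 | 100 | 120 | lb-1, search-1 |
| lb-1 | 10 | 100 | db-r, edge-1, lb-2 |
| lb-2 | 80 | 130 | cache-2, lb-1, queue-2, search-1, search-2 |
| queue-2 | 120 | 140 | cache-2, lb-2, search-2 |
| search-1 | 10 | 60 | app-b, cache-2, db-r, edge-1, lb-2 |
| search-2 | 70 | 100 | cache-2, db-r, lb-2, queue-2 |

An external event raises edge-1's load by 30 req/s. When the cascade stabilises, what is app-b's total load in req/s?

Round 1 — edge-1 at 130 > 120. edge-1 crashes.
  edge-1 sheds 130 req/s to lb-1, search-1: 65 each.
    lb-1: 10+65 = 75 ≤ 100
    search-1: 10+65 = 75 > 60
Round 2 — search-1 crashes.
  search-1 sheds 75 req/s to app-b, cache-2, db-r, lb-2: 18 each (3 lost).
    app-b: 70+18 = 88 ≤ 110
    cache-2: 20+18 = 38 ≤ 110
    db-r: 100+18 = 118 ≤ 140
    lb-2: 80+18 = 98 ≤ 130
No further crashes.

88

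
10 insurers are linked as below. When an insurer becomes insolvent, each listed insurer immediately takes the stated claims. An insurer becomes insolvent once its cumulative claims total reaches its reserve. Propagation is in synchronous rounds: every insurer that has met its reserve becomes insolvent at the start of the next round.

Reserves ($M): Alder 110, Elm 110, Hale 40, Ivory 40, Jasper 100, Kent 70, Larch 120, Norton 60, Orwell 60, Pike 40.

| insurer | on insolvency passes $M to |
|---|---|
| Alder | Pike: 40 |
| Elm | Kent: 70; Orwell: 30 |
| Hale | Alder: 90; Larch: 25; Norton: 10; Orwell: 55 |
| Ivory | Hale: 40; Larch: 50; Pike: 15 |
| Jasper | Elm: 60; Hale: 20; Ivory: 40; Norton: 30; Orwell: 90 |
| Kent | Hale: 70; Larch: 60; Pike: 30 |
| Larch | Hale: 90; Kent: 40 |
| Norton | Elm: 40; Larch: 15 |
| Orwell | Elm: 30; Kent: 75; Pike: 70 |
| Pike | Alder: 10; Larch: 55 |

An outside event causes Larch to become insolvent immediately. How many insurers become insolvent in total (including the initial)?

2

Round 1 — Larch becomes insolvent (initial).
  Hale: +90 → 90 ≥ 40
  Kent: +40 → 40 < 70
Round 2 — Hale becomes insolvent.
  Alder: +90 → 90 < 110
  Norton: +10 → 10 < 60
  Orwell: +55 → 55 < 60
No further insolvencies.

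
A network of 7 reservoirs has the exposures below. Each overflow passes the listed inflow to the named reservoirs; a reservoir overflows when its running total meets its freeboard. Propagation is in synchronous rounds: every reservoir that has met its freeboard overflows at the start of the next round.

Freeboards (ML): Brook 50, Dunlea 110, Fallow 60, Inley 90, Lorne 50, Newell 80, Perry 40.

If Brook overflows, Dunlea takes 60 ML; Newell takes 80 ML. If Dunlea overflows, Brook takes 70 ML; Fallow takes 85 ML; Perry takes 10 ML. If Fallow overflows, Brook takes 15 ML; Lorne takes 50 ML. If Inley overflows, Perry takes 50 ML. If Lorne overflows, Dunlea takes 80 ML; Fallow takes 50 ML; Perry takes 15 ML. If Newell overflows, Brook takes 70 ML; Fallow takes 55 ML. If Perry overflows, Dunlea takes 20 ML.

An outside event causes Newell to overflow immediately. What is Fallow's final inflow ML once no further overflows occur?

55

Round 1 — Newell overflows (initial).
  Brook: +70 → 70 ≥ 50
  Fallow: +55 → 55 < 60
Round 2 — Brook overflows.
  Dunlea: +60 → 60 < 110
No further overflows.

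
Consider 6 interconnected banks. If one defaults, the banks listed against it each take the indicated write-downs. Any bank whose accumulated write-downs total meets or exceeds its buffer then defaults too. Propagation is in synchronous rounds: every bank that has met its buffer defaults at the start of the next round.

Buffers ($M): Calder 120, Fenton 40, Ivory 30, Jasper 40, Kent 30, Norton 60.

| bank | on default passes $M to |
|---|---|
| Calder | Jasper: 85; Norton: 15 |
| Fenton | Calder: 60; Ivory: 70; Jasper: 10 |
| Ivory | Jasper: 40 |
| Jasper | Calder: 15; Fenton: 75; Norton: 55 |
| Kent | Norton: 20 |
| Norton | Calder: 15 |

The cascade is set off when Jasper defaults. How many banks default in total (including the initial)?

3

Round 1 — Jasper defaults (initial).
  Calder: +15 → 15 < 120
  Fenton: +75 → 75 ≥ 40
  Norton: +55 → 55 < 60
Round 2 — Fenton defaults.
  Calder: +60 → 75 < 120
  Ivory: +70 → 70 ≥ 30
Round 3 — Ivory defaults.
No further defaults.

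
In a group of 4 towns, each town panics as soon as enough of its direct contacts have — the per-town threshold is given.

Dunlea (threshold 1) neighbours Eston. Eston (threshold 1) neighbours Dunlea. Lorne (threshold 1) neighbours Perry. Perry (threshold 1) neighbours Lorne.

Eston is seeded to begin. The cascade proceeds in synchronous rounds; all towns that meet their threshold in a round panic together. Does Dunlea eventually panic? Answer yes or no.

Round 1 — Eston panics (initial).
Round 2 — checking thresholds:
  Dunlea: 1 of 1 neighbours ≥ 1, panics.
Round 3 — no new panics; cascade stops.

yes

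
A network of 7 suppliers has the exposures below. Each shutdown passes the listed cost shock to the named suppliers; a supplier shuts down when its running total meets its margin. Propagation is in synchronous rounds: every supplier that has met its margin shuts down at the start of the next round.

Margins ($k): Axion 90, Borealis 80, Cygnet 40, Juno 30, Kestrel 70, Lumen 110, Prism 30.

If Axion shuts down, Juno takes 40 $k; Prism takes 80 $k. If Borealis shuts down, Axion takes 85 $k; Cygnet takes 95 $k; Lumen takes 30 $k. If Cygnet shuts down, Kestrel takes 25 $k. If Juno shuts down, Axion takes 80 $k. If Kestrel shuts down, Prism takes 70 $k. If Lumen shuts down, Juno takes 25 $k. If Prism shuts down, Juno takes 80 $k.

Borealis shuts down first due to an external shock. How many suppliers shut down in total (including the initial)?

2

Round 1 — Borealis shuts down (initial).
  Axion: +85 → 85 < 90
  Cygnet: +95 → 95 ≥ 40
  Lumen: +30 → 30 < 110
Round 2 — Cygnet shuts down.
  Kestrel: +25 → 25 < 70
No further shutdowns.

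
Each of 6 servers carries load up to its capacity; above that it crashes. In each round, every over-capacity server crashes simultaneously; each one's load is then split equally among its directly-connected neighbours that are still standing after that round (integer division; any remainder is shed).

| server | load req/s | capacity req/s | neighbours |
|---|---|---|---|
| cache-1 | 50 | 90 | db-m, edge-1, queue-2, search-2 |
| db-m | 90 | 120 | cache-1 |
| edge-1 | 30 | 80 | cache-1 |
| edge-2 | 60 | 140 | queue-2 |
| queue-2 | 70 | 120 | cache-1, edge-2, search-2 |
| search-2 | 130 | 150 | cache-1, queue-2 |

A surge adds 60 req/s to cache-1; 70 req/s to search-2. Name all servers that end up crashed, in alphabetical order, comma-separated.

cache-1, db-m, edge-2, queue-2, search-2

Round 1 — cache-1 at 110 > 90; search-2 at 200 > 150. cache-1, search-2 crash.
  cache-1 sheds 110 req/s to db-m, edge-1, queue-2: 36 each (2 lost).
    db-m: 90+36 = 126 > 120
    edge-1: 30+36 = 66 ≤ 80
    queue-2: 70+36 = 106 ≤ 120
  search-2 sheds 200 req/s to queue-2: 200 each.
    queue-2: 106+200 = 306 > 120
Round 2 — db-m, queue-2 crash.
  db-m sheds 126 req/s: no online neighbours, lost.
  queue-2 sheds 306 req/s to edge-2: 306 each.
    edge-2: 60+306 = 366 > 140
Round 3 — edge-2 crashes.
  edge-2 sheds 366 req/s: no online neighbours, lost.
No further crashes.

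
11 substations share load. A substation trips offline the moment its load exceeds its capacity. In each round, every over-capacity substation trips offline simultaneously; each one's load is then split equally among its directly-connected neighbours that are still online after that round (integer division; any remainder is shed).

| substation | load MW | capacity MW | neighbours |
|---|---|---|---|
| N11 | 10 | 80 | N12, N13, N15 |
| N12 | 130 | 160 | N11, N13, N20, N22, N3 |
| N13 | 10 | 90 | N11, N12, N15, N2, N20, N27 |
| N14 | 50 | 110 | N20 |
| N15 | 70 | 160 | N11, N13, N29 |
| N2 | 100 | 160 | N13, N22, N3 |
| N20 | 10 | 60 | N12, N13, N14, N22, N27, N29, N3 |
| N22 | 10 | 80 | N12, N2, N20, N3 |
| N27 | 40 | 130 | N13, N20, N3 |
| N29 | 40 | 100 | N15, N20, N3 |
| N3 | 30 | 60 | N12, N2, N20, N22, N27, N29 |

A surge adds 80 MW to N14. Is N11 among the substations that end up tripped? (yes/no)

no

Round 1 — N14 at 130 > 110. N14 trips offline.
  N14 sheds 130 MW to N20: 130 each.
    N20: 10+130 = 140 > 60
Round 2 — N20 trips offline.
  N20 sheds 140 MW to N12, N13, N22, N27, N29, N3: 23 each (2 lost).
    N12: 130+23 = 153 ≤ 160
    N13: 10+23 = 33 ≤ 90
    N22: 10+23 = 33 ≤ 80
    N27: 40+23 = 63 ≤ 130
    N29: 40+23 = 63 ≤ 100
    N3: 30+23 = 53 ≤ 60
No further trips.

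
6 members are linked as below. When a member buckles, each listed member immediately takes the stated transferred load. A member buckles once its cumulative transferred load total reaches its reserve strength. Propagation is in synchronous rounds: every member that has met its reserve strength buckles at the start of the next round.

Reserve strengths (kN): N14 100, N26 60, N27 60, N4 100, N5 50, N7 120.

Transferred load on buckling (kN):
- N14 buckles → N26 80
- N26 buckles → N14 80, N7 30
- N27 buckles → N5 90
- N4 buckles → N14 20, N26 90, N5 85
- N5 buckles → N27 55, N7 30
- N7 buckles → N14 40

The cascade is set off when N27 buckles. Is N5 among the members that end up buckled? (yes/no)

Round 1 — N27 buckles (initial).
  N5: +90 → 90 ≥ 50
Round 2 — N5 buckles.
  N7: +30 → 30 < 120
No further bucklings.

yes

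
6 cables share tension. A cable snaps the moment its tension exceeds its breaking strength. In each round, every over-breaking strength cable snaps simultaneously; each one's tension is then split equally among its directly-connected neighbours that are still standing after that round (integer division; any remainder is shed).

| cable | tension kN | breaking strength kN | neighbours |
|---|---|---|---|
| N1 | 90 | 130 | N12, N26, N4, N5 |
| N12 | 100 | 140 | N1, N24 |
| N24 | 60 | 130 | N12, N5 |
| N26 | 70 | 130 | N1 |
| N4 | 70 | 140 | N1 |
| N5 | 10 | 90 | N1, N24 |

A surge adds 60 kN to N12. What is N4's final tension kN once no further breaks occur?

126

Round 1 — N12 at 160 > 140. N12 snaps.
  N12 sheds 160 kN to N1, N24: 80 each.
    N1: 90+80 = 170 > 130
    N24: 60+80 = 140 > 130
Round 2 — N1, N24 snap.
  N1 sheds 170 kN to N26, N4, N5: 56 each (2 lost).
    N26: 70+56 = 126 ≤ 130
    N4: 70+56 = 126 ≤ 140
    N5: 10+56 = 66 ≤ 90
  N24 sheds 140 kN to N5: 140 each.
    N5: 66+140 = 206 > 90
Round 3 — N5 snaps.
  N5 sheds 206 kN: no online neighbours, lost.
No further breaks.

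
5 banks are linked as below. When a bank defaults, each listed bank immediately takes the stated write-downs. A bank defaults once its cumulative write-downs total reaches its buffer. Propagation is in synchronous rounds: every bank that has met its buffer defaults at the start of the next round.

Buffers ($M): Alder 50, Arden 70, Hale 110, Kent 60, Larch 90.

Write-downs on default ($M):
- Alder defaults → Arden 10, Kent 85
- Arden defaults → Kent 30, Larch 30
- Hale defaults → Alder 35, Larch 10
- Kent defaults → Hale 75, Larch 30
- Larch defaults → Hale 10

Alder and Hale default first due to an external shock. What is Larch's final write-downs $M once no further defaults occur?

Round 1 — Alder, Hale default (initial).
  Arden: +10 → 10 < 70
  Kent: +85 → 85 ≥ 60
  Larch: +10 → 10 < 90
Round 2 — Kent defaults.
  Larch: +30 → 40 < 90
No further defaults.

40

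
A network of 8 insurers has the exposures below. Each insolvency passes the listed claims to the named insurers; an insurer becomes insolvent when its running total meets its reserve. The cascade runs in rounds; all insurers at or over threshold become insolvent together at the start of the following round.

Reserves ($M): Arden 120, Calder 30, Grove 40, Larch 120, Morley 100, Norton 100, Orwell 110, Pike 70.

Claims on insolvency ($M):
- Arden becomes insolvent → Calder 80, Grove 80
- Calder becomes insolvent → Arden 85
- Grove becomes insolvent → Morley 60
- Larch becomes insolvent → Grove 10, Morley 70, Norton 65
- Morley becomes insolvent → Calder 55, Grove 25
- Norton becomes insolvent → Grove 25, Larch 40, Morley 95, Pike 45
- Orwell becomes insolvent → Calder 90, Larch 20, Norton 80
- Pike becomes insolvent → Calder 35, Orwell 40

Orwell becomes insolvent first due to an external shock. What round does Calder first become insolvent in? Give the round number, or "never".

Round 1 — Orwell becomes insolvent (initial).
  Calder: +90 → 90 ≥ 30
  Larch: +20 → 20 < 120
  Norton: +80 → 80 < 100
Round 2 — Calder becomes insolvent.
  Arden: +85 → 85 < 120
No further insolvencies.

2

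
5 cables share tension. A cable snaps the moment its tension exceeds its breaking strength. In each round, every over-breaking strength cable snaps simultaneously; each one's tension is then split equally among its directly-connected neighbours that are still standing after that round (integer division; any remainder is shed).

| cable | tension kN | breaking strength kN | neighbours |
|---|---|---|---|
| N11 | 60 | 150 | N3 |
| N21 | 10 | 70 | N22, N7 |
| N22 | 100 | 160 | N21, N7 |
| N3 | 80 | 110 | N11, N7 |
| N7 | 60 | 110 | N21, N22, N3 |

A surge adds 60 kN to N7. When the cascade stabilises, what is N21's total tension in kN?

Round 1 — N7 at 120 > 110. N7 snaps.
  N7 sheds 120 kN to N21, N22, N3: 40 each.
    N21: 10+40 = 50 ≤ 70
    N22: 100+40 = 140 ≤ 160
    N3: 80+40 = 120 > 110
Round 2 — N3 snaps.
  N3 sheds 120 kN to N11: 120 each.
    N11: 60+120 = 180 > 150
Round 3 — N11 snaps.
  N11 sheds 180 kN: no online neighbours, lost.
No further breaks.

50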